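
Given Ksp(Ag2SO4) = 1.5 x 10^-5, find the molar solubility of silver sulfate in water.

Ag2SO4(s) ⇌ 2 Ag^+ + SO4^2-
Ksp = [Ag^+]^2[SO4^2-]
Let s = molar solubility. Then [Ag^+] = 2s and [SO4^2-] = s.
Substituting: Ksp = (2s)^2s = 4s^3
Solving, s = (1.5 x 10^-5/4)^(1/3) = 1.6 × 10^-2 M

s ≈ 0.016 M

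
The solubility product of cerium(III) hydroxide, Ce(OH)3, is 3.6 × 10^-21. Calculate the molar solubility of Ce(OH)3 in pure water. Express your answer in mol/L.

s ≈ 3.4e-6 M

Ce(OH)3(s) ⇌ Ce^3+(aq) + 3 OH^-(aq)
Ksp = [Ce^3+][OH^-]^3
With molar solubility s: [Ce^3+] = s, [OH^-] = 3s.
Ksp = s(3s)^3 = 27s^4
s^4 = 3.6 × 10^-21 / 27, so s = 3.4 × 10^-6 M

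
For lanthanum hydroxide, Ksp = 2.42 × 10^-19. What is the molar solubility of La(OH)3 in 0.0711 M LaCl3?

La(OH)3(s) ⇌ La^3+ + 3 OH^-
Ksp = [La^3+][OH^-]^3
Let s = moles of La(OH)3 that dissolve per litre. [La^3+] = 0.0711 + s ≈ 0.0711, [OH^-] = 3s (common-ion effect: La^3+ is already 0.0711 M).
Ksp ≈ 0.0711 × (3s)^3
s = 5.01 x 10^-7 M
Check: s = 5.0 × 10^-7 ≪ 0.0711, so the approximation is valid.

5.01 x 10^-7 M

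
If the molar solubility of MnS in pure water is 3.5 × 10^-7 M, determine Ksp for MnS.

MnS(s) <=> Mn^2+(aq) + S^2-(aq)
Let s = molar solubility. Then [Mn^2+] = s and [S^2-] = s.
Ksp = [Mn^2+][S^2-]
Ksp = s × s = s^2
Ksp = (3.5 x 10^-7)^2 = 1.2 × 10^-13

1.2e-13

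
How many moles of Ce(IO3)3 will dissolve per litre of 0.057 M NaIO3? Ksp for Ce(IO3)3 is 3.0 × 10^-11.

Ce(IO3)3(s) ⇌ Ce^3+ + 3 IO3^-
Ksp = [Ce^3+][IO3^-]^3
Let s be the molar solubility in this solution. [Ce^3+] = s, [IO3^-] = 0.057 + 3s ≈ 0.057 (Ksp is small, so little additional dissolves).
Ksp ≈ s × (0.057)^3
s = 1.6 × 10^-7 M
Check: 3s = 4.9 × 10^-7 ≪ 0.057, so the approximation is valid.

s ≈ 1.6 × 10^-7 M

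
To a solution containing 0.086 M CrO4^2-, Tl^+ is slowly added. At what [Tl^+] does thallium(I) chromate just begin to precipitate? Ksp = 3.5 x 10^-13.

Tl2CrO4(s) ⇌ 2 Tl^+(aq) + CrO4^2-(aq)
Ksp = [Tl^+]^2[CrO4^2-]
Precipitation begins when Q = Ksp. With [CrO4^2-] = 0.086 M:
3.5 x 10^-13 = (0.086) × [Tl^+]^2
[Tl^+] = (3.5 x 10^-13 / 8.6 x 10^-2)^(1/2) = 2.0 × 10^-6 M

[Tl^+] ≈ 2.0e-6 M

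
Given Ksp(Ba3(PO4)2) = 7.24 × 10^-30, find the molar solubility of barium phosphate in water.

s ≈ 5.82 x 10^-7 M

Ba3(PO4)2(s) ⇌ 3 Ba^2+(aq) + 2 PO4^3-(aq)
Ksp = [Ba^2+]^3[PO4^3-]^2
If s mol/L of Ba3(PO4)2 dissolves, [Ba^2+] = 3s and [PO4^3-] = 2s.
Substituting: Ksp = (3s)^3(2s)^2 = 108s^5
s^5 = 7.24 × 10^-30 / 108, so s = 5.82 x 10^-7 M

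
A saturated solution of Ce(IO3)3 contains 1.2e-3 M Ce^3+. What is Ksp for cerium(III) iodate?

Ksp = 5.6e-11

Ce(IO3)3(s) <=> Ce^3+(aq) + 3 IO3^-(aq)
Stoichiometry gives [IO3^-] = (3/1)[Ce^3+] = 3.60 × 10^-3 M.
Ksp = [Ce^3+][IO3^-]^3
Ksp = 1.2 × 10^-3 × (3.60 × 10^-3)^3 = 5.6 × 10^-11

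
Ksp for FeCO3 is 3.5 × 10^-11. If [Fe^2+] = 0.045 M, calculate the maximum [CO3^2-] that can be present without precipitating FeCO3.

FeCO3(s) ⇌ Fe^2+(aq) + CO3^2-(aq)
Ksp = [Fe^2+][CO3^2-]
Precipitation begins when Q = Ksp. With [Fe^2+] = 0.045 M:
3.5 × 10^-11 = (0.045) × [CO3^2-]
[CO3^2-] = (3.5 × 10^-11 / 4.5 × 10^-2) = 7.8 × 10^-10 M

7.8e-10 M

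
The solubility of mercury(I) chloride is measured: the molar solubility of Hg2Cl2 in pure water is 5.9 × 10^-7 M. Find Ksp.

Hg2Cl2(s) <=> Hg2^2+(aq) + 2 Cl^-(aq)
Let s = molar solubility. Then [Hg2^2+] = s and [Cl^-] = 2s.
Ksp = [Hg2^2+][Cl^-]^2
So Ksp = s × (2s)^2 = 4s^3
With s = 5.9 x 10^-7: Ksp = 8.2 × 10^-19

Ksp ≈ 8.2 x 10^-19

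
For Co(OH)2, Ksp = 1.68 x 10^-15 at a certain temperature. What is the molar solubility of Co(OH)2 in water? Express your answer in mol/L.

s ≈ 7.49 × 10^-6 M

Co(OH)2(s) ⇌ Co^2+(aq) + 2 OH^-(aq)
Ksp = [Co^2+][OH^-]^2
For each mole of Co(OH)2 that dissolves: [Co^2+] = s, [OH^-] = 2s.
Ksp = s(2s)^2 = 4s^3
s^3 = 1.68 x 10^-15 / 4, so s = 7.49 × 10^-6 M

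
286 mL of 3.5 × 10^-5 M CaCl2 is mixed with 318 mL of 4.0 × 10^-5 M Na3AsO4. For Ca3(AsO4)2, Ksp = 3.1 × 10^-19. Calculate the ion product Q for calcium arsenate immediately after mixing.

Q = 2.0e-24

Total volume = 286 + 318 = 604 mL.
[Ca^2+] = 3.5 x 10^-5 × (286/604) = 1.66 × 10^-5 M
[AsO4^3-] = 4.0 × 10^-5 × (318/604) = 2.11 × 10^-5 M
Ca3(AsO4)2(s) ⇌ 3 Ca^2+(aq) + 2 AsO4^3-(aq), so Q = [Ca^2+]^3[AsO4^3-]^2
Q = (1.66 x 10^-5)^3(2.11 x 10^-5)^2 = 2.0 × 10^-24
Q < Ksp, so no precipitate of Ca3(AsO4)2 forms.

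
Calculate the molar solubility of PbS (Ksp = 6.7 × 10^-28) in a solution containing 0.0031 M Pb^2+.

PbS(s) ⇌ Pb^2+ + S^2-
Ksp = [Pb^2+][S^2-]
Let s be the molar solubility in this solution. [Pb^2+] = 0.0031 + s ≈ 0.0031, [S^2-] = s (Ksp is small, so little additional dissolves).
Ksp ≈ 0.0031 × s
s = 2.2 x 10^-25 M
Check: s = 2.2 x 10^-25 ≪ 0.0031, so the approximation is valid.

2.2 x 10^-25 M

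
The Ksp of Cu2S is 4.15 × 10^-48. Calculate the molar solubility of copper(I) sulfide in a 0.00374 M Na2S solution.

s = 1.67e-23 M

Cu2S(s) ⇌ 2 Cu^+(aq) + S^2-(aq)
Ksp = [Cu^+]^2[S^2-]
Let s be the molar solubility in this solution. [Cu^+] = 2s, [S^2-] = 0.00374 + s ≈ 0.00374 (common-ion effect: S^2- is already 0.00374 M).
Ksp ≈ (2s)^2 × 0.00374
s = 1.67 × 10^-23 M
Check: s = 1.7 x 10^-23 ≪ 0.00374, so the approximation is valid.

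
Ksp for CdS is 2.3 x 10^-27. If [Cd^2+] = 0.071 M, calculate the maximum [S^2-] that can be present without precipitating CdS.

CdS(s) <=> Cd^2+ + S^2-
Ksp = [Cd^2+][S^2-]
Precipitation begins when Q = Ksp. With [Cd^2+] = 0.071 M:
2.3 x 10^-27 = (0.071) × [S^2-]
[S^2-] = (2.3 x 10^-27 / 7.1 x 10^-2) = 3.2 x 10^-26 M

[S^2-] = 3.2 × 10^-26 M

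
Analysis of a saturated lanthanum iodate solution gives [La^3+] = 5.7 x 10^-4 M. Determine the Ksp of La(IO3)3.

La(IO3)3(s) <=> La^3+ + 3 IO3^-
Stoichiometry gives [IO3^-] = (3/1)[La^3+] = 1.71 × 10^-3 M.
Ksp = [La^3+][IO3^-]^3
Ksp = 5.7 × 10^-4 × (1.71 x 10^-3)^3 = 2.9 x 10^-12

2.9 × 10^-12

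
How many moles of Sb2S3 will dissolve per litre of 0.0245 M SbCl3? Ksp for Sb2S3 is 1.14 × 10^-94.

s = 1.92 × 10^-31 M

Sb2S3(s) ⇌ 2 Sb^3+ + 3 S^2-
Ksp = [Sb^3+]^2[S^2-]^3
If s mol/L dissolves here, [Sb^3+] = 0.0245 + 2s ≈ 0.0245, [S^2-] = 3s (common-ion effect: Sb^3+ is already 0.0245 M).
Ksp ≈ (0.0245)^2 × (3s)^3
s = 1.92 × 10^-31 M
Check: 2s = 3.8 × 10^-31 ≪ 0.0245, so the approximation is valid.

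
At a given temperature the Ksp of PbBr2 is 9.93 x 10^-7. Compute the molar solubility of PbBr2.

s = 6.28 x 10^-3 M

PbBr2(s) ⇌ Pb^2+ + 2 Br^-
Ksp = [Pb^2+][Br^-]^2
Let s = molar solubility. Then [Pb^2+] = s and [Br^-] = 2s.
Substituting: Ksp = s(2s)^2 = 4s^3
Solving, s = (9.93 x 10^-7/4)^(1/3) = 6.28 × 10^-3 M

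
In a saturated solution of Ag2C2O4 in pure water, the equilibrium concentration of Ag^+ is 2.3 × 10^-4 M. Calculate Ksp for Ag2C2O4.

Ag2C2O4(s) ⇌ 2 Ag^+ + C2O4^2-
Stoichiometry gives [C2O4^2-] = (1/2)[Ag^+] = 1.15 x 10^-4 M.
Ksp = [Ag^+]^2[C2O4^2-]
Ksp = (2.3 × 10^-4)^2 × 1.15 x 10^-4 = 6.1 x 10^-12

Ksp ≈ 6.1 × 10^-12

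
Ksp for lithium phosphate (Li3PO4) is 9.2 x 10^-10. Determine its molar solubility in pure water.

Li3PO4(s) <=> 3 Li^+ + PO4^3-
Ksp = [Li^+]^3[PO4^3-]
With molar solubility s: [Li^+] = 3s, [PO4^3-] = s.
So Ksp = (3s)^3 × s = 27s^4
Solving, s = (9.2 x 10^-10/27)^(1/4) = 2.4 × 10^-3 M

s ≈ 2.4 x 10^-3 M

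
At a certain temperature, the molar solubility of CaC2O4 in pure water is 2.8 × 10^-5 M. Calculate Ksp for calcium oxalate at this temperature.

CaC2O4(s) ⇌ Ca^2+ + C2O4^2-
Let s = molar solubility. Then [Ca^2+] = s and [C2O4^2-] = s.
Ksp = [Ca^2+][C2O4^2-]
Ksp = s^2
Ksp = (2.8 x 10^-5)^2 = 7.8 x 10^-10

Ksp = 7.8 × 10^-10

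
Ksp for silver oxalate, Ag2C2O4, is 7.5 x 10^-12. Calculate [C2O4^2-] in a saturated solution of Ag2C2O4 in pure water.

Ag2C2O4(s) ⇌ 2 Ag^+(aq) + C2O4^2-(aq)
Ksp = [Ag^+]^2[C2O4^2-]
With molar solubility s: [Ag^+] = 2s, [C2O4^2-] = s.
Ksp = (2s)^2s = 4s^3
Solving, s = (7.5 x 10^-12/4)^(1/3) = 1.23 × 10^-4 M
[C2O4^2-] = s = 1.2 x 10^-4 M

1.2e-4 M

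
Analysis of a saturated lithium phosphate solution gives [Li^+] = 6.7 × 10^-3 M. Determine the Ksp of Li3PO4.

Li3PO4(s) <=> 3 Li^+(aq) + PO4^3-(aq)
Stoichiometry gives [PO4^3-] = (1/3)[Li^+] = 2.23 x 10^-3 M.
Ksp = [Li^+]^3[PO4^3-]
Ksp = (6.7 × 10^-3)^3 × 2.23 × 10^-3 = 6.7 x 10^-10

Ksp ≈ 6.7e-10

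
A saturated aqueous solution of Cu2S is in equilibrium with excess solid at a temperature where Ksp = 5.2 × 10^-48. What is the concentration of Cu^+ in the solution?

[Cu^+] = 2.2 × 10^-16 M

Cu2S(s) <=> 2 Cu^+ + S^2-
Ksp = [Cu^+]^2[S^2-]
Let s = molar solubility. Then [Cu^+] = 2s and [S^2-] = s.
Substituting: Ksp = (2s)^2s = 4s^3
Solving, s = (5.2 × 10^-48/4)^(1/3) = 1.09 × 10^-16 M
[Cu^+] = 2s = 2.2 x 10^-16 M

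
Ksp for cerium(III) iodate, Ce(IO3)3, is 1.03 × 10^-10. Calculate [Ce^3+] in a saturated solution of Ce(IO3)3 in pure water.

[Ce^3+] = 1.40e-3 M

Ce(IO3)3(s) ⇌ Ce^3+ + 3 IO3^-
Ksp = [Ce^3+][IO3^-]^3
Let s = molar solubility. Then [Ce^3+] = s and [IO3^-] = 3s.
Substituting: Ksp = s(3s)^3 = 27s^4
s^4 = 1.03 × 10^-10 / 27, so s = 1.398 x 10^-3 M
[Ce^3+] = s = 1.40 × 10^-3 M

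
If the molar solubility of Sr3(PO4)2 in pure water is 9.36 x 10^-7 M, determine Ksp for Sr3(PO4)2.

Sr3(PO4)2(s) ⇌ 3 Sr^2+ + 2 PO4^3-
For each mole of Sr3(PO4)2 that dissolves: [Sr^2+] = 3s, [PO4^3-] = 2s.
Ksp = [Sr^2+]^3[PO4^3-]^2
Ksp = (3s)^3(2s)^2 = 108s^5
With s = 9.36 × 10^-7: Ksp = 7.76 x 10^-29

7.76e-29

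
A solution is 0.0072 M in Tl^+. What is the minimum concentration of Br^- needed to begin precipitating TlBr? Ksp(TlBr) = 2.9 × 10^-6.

TlBr(s) <=> Tl^+ + Br^-
Ksp = [Tl^+][Br^-]
Precipitation begins when Q = Ksp. With [Tl^+] = 0.0072 M:
2.9 × 10^-6 = (0.0072) × [Br^-]
[Br^-] = (2.9 × 10^-6 / 7.2 × 10^-3) = 4.0 x 10^-4 M

[Br^-] = 4.0 × 10^-4 M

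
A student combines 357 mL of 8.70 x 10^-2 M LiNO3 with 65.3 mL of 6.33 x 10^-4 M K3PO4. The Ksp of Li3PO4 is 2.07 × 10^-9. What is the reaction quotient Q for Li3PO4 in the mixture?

Total volume = 357 + 65.3 = 422.3 mL.
[Li^+] = 8.70 x 10^-2 × (357/422.3) = 7.355 × 10^-2 M
[PO4^3-] = 6.33 × 10^-4 × (65.3/422.3) = 9.788 × 10^-5 M
Li3PO4(s) ⇌ 3 Li^+ + PO4^3-, so Q = [Li^+]^3[PO4^3-]
Q = (7.355 × 10^-2)^3(9.788 x 10^-5) = 3.89 × 10^-8
Q > Ksp, so Li3PO4 will precipitate.

Q ≈ 3.89e-8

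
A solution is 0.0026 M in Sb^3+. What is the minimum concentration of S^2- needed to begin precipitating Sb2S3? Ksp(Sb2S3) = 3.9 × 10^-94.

[S^2-] ≈ 3.9e-30 M

Sb2S3(s) ⇌ 2 Sb^3+(aq) + 3 S^2-(aq)
Ksp = [Sb^3+]^2[S^2-]^3
Precipitation begins when Q = Ksp. With [Sb^3+] = 0.0026 M:
3.9 × 10^-94 = (0.0026)^2 × [S^2-]^3
[S^2-] = (3.9 × 10^-94 / 6.76 × 10^-6)^(1/3) = 3.9 x 10^-30 M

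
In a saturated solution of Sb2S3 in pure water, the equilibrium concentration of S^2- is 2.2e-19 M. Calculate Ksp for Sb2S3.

Ksp ≈ 2.3e-94

Sb2S3(s) <=> 2 Sb^3+ + 3 S^2-
Stoichiometry gives [Sb^3+] = (2/3)[S^2-] = 1.47 × 10^-19 M.
Ksp = [Sb^3+]^2[S^2-]^3
Ksp = (1.47 × 10^-19)^2 × (2.2 × 10^-19)^3 = 2.3 × 10^-94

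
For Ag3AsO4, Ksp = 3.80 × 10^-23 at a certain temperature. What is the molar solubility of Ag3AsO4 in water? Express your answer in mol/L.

s = 1.09e-6 M

Ag3AsO4(s) ⇌ 3 Ag^+(aq) + AsO4^3-(aq)
Ksp = [Ag^+]^3[AsO4^3-]
For each mole of Ag3AsO4 that dissolves: [Ag^+] = 3s, [AsO4^3-] = s.
So Ksp = (3s)^3 × s = 27s^4
Solving, s = (3.80 × 10^-23/27)^(1/4) = 1.09 x 10^-6 M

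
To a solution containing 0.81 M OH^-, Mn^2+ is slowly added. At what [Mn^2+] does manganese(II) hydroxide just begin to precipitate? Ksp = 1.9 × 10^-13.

Mn(OH)2(s) ⇌ Mn^2+ + 2 OH^-
Ksp = [Mn^2+][OH^-]^2
Precipitation begins when Q = Ksp. With [OH^-] = 0.81 M:
1.9 × 10^-13 = (0.81)^2 × [Mn^2+]
[Mn^2+] = (1.9 × 10^-13 / 6.56 × 10^-1) = 2.9 × 10^-13 M

[Mn^2+] = 2.9e-13 M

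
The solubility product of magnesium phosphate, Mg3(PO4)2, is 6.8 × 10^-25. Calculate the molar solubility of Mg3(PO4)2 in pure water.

s ≈ 5.8 x 10^-6 M

Mg3(PO4)2(s) ⇌ 3 Mg^2+ + 2 PO4^3-
Ksp = [Mg^2+]^3[PO4^3-]^2
With molar solubility s: [Mg^2+] = 3s, [PO4^3-] = 2s.
Ksp = (3s)^3(2s)^2 = 108s^5
s^5 = 6.8 × 10^-25 / 108, so s = 5.8 x 10^-6 M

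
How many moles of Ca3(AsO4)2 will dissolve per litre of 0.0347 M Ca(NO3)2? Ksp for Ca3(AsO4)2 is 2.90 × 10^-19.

s = 4.17 x 10^-8 M

Ca3(AsO4)2(s) ⇌ 3 Ca^2+ + 2 AsO4^3-
Ksp = [Ca^2+]^3[AsO4^3-]^2
Let s be the molar solubility in this solution. [Ca^2+] = 0.0347 + 3s ≈ 0.0347, [AsO4^3-] = 2s (since Ca^2+ from Ca(NO3)2 dominates).
Ksp ≈ (0.0347)^3 × (2s)^2
s = 4.17 x 10^-8 M
Check: 3s = 1.2 × 10^-7 ≪ 0.0347, so the approximation is valid.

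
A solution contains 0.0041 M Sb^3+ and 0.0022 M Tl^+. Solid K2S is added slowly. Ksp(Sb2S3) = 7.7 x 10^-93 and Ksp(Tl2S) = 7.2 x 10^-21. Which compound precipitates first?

Sb2S3

Each salt begins to precipitate when Q = Ksp, i.e. when [S^2-] reaches its threshold.
For Sb2S3: 7.7 x 10^-93 = (0.0041)^2 × [S^2-]^3  ⇒  [S^2-] = 7.7 × 10^-30 M.
For Tl2S: 7.2 x 10^-21 = (0.0022)^2 × [S^2-]  ⇒  [S^2-] = 1.5 × 10^-15 M.
The salt with the lower threshold [S^2-] precipitates first: Sb2S3.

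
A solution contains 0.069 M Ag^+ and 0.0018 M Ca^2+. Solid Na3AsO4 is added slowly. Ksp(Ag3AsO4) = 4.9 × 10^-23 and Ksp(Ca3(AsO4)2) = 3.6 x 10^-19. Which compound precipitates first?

Each salt begins to precipitate when Q = Ksp, i.e. when [AsO4^3-] reaches its threshold.
For Ag3AsO4: 4.9 × 10^-23 = (0.069)^3 × [AsO4^3-]  ⇒  [AsO4^3-] = 1.5 x 10^-19 M.
For Ca3(AsO4)2: 3.6 x 10^-19 = (0.0018)^3 × [AsO4^3-]^2  ⇒  [AsO4^3-] = 7.9 × 10^-6 M.
The salt with the lower threshold [AsO4^3-] precipitates first: Ag3AsO4.

Ag3AsO4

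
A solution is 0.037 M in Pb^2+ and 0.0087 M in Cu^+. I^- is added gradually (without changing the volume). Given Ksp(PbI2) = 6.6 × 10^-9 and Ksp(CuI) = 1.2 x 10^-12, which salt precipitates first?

Each salt begins to precipitate when Q = Ksp, i.e. when [I^-] reaches its threshold.
For PbI2: 6.6 × 10^-9 = 0.037 × [I^-]^2  ⇒  [I^-] = 4.2 × 10^-4 M.
For CuI: 1.2 x 10^-12 = 0.0087 × [I^-]  ⇒  [I^-] = 1.4 x 10^-10 M.
The salt with the lower threshold [I^-] precipitates first: CuI.

CuI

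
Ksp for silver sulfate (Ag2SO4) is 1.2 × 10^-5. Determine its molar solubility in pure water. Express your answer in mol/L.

Ag2SO4(s) ⇌ 2 Ag^+(aq) + SO4^2-(aq)
Ksp = [Ag^+]^2[SO4^2-]
Let s = molar solubility. Then [Ag^+] = 2s and [SO4^2-] = s.
Ksp = (2s)^2s = 4s^3
s = (1.2 × 10^-5 / 4)^(1/3) = 1.4 × 10^-2 M

s = 1.4e-2 M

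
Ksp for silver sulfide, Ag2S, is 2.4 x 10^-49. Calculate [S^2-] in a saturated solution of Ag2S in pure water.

[S^2-] = 3.9 × 10^-17 M

Ag2S(s) ⇌ 2 Ag^+(aq) + S^2-(aq)
Ksp = [Ag^+]^2[S^2-]
For each mole of Ag2S that dissolves: [Ag^+] = 2s, [S^2-] = s.
Substituting: Ksp = (2s)^2s = 4s^3
s^3 = 2.4 x 10^-49 / 4, so s = 3.91 × 10^-17 M
[S^2-] = s = 3.9 × 10^-17 M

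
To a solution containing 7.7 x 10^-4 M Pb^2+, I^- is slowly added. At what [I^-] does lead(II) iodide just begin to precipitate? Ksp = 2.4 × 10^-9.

PbI2(s) ⇌ Pb^2+(aq) + 2 I^-(aq)
Ksp = [Pb^2+][I^-]^2
Precipitation begins when Q = Ksp. With [Pb^2+] = 7.7 x 10^-4 M:
2.4 × 10^-9 = (7.7 x 10^-4) × [I^-]^2
[I^-] = (2.4 × 10^-9 / 7.7 x 10^-4)^(1/2) = 1.8 x 10^-3 M

1.8 × 10^-3 M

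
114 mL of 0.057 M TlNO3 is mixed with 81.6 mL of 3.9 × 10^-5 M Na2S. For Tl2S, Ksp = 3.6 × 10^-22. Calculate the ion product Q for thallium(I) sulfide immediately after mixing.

Total volume = 114 + 81.6 = 195.6 mL.
[Tl^+] = 5.7 × 10^-2 × (114/195.6) = 3.32 × 10^-2 M
[S^2-] = 3.9 × 10^-5 × (81.6/195.6) = 1.63 × 10^-5 M
Tl2S(s) <=> 2 Tl^+(aq) + S^2-(aq), so Q = [Tl^+]^2[S^2-]
Q = (3.32 × 10^-2)^2(1.63 x 10^-5) = 1.8 × 10^-8
Q > Ksp, so Tl2S will precipitate.

1.8 × 10^-8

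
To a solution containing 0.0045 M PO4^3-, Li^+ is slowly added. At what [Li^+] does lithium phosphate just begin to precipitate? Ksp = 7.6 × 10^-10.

Li3PO4(s) ⇌ 3 Li^+ + PO4^3-
Ksp = [Li^+]^3[PO4^3-]
Precipitation begins when Q = Ksp. With [PO4^3-] = 0.0045 M:
7.6 × 10^-10 = (0.0045) × [Li^+]^3
[Li^+] = (7.6 × 10^-10 / 4.5 × 10^-3)^(1/3) = 5.5 × 10^-3 M

[Li^+] = 5.5 x 10^-3 M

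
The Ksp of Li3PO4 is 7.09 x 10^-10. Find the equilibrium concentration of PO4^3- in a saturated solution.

Li3PO4(s) ⇌ 3 Li^+ + PO4^3-
Ksp = [Li^+]^3[PO4^3-]
For each mole of Li3PO4 that dissolves: [Li^+] = 3s, [PO4^3-] = s.
So Ksp = (3s)^3 × s = 27s^4
Solving, s = (7.09 x 10^-10/27)^(1/4) = 2.264 x 10^-3 M
[PO4^3-] = s = 2.26 x 10^-3 M

[PO4^3-] ≈ 2.26 × 10^-3 M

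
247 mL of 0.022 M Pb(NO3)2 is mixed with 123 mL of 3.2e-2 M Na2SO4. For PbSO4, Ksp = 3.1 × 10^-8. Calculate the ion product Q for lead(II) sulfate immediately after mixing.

1.6 × 10^-4

Total volume = 247 + 123 = 370 mL.
[Pb^2+] = 2.2 × 10^-2 × (247/370) = 1.47 × 10^-2 M
[SO4^2-] = 3.2 × 10^-2 × (123/370) = 1.06 x 10^-2 M
PbSO4(s) ⇌ Pb^2+(aq) + SO4^2-(aq), so Q = [Pb^2+][SO4^2-]
Q = (1.47 × 10^-2)(1.06 x 10^-2) = 1.6 × 10^-4
Q > Ksp, so PbSO4 will precipitate.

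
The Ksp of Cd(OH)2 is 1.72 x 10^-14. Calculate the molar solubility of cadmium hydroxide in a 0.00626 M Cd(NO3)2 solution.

8.29 × 10^-7 M

Cd(OH)2(s) <=> Cd^2+(aq) + 2 OH^-(aq)
Ksp = [Cd^2+][OH^-]^2
If s mol/L dissolves here, [Cd^2+] = 0.00626 + s ≈ 0.00626, [OH^-] = 2s (Ksp is small, so little additional dissolves).
Ksp ≈ 0.00626 × (2s)^2
s = 8.29 × 10^-7 M
Check: s = 8.3 x 10^-7 ≪ 0.00626, so the approximation is valid.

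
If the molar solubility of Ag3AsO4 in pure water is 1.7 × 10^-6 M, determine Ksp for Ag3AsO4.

Ag3AsO4(s) <=> 3 Ag^+ + AsO4^3-
For each mole of Ag3AsO4 that dissolves: [Ag^+] = 3s, [AsO4^3-] = s.
Ksp = [Ag^+]^3[AsO4^3-]
Ksp = (3s)^3s = 27s^4
Ksp = 27 × (1.7 × 10^-6)^4 = 2.3 × 10^-22

2.3 x 10^-22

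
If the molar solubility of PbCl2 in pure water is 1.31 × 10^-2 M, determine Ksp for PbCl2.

8.99e-6

PbCl2(s) ⇌ Pb^2+(aq) + 2 Cl^-(aq)
For each mole of PbCl2 that dissolves: [Pb^2+] = s, [Cl^-] = 2s.
Ksp = [Pb^2+][Cl^-]^2
Substituting: Ksp = s(2s)^2 = 4s^3
With s = 1.31 × 10^-2: Ksp = 8.99 × 10^-6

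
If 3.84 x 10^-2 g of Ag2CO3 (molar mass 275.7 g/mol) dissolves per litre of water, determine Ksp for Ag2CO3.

Molar solubility s = (3.84 x 10^-2 g/L) / (275.7 g/mol) = 1.393 × 10^-4 M.
Ag2CO3(s) <=> 2 Ag^+ + CO3^2-
For each mole of Ag2CO3 that dissolves: [Ag^+] = 2s, [CO3^2-] = s.
Ksp = [Ag^+]^2[CO3^2-]
So Ksp = (2s)^2 × s = 4s^3
With s = 1.393 × 10^-4: Ksp = 1.08 × 10^-11

Ksp = 1.08 x 10^-11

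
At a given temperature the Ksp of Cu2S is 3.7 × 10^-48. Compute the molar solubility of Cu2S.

Cu2S(s) <=> 2 Cu^+ + S^2-
Ksp = [Cu^+]^2[S^2-]
For each mole of Cu2S that dissolves: [Cu^+] = 2s, [S^2-] = s.
Substituting: Ksp = (2s)^2s = 4s^3
s = (3.7 × 10^-48 / 4)^(1/3) = 9.7 x 10^-17 M

s = 9.7 × 10^-17 M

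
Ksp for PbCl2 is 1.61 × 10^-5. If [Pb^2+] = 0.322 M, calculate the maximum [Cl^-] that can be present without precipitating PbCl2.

7.07 × 10^-3 M

PbCl2(s) ⇌ Pb^2+(aq) + 2 Cl^-(aq)
Ksp = [Pb^2+][Cl^-]^2
Precipitation begins when Q = Ksp. With [Pb^2+] = 0.322 M:
1.61 × 10^-5 = (0.322) × [Cl^-]^2
[Cl^-] = (1.61 × 10^-5 / 3.22 × 10^-1)^(1/2) = 7.07 x 10^-3 M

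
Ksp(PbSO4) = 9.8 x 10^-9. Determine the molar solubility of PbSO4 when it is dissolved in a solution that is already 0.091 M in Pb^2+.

PbSO4(s) <=> Pb^2+(aq) + SO4^2-(aq)
Ksp = [Pb^2+][SO4^2-]
Let s = moles of PbSO4 that dissolve per litre. [Pb^2+] = 0.091 + s ≈ 0.091, [SO4^2-] = s (common-ion effect: Pb^2+ is already 0.091 M).
Ksp ≈ 0.091 × s
s = 1.1 x 10^-7 M
Check: s = 1.1 × 10^-7 ≪ 0.091, so the approximation is valid.

1.1 × 10^-7 M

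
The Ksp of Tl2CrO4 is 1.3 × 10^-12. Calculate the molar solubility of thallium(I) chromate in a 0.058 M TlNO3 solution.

Tl2CrO4(s) <=> 2 Tl^+(aq) + CrO4^2-(aq)
Ksp = [Tl^+]^2[CrO4^2-]
If s mol/L dissolves here, [Tl^+] = 0.058 + 2s ≈ 0.058, [CrO4^2-] = s (Ksp is small, so little additional dissolves).
Ksp ≈ (0.058)^2 × s
s = 3.9 × 10^-10 M
Check: 2s = 7.7 × 10^-10 ≪ 0.058, so the approximation is valid.

s ≈ 3.9 × 10^-10 M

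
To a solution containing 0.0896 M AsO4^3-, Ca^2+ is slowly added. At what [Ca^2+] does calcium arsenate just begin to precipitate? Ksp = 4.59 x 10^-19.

Ca3(AsO4)2(s) <=> 3 Ca^2+(aq) + 2 AsO4^3-(aq)
Ksp = [Ca^2+]^3[AsO4^3-]^2
Precipitation begins when Q = Ksp. With [AsO4^3-] = 0.0896 M:
4.59 x 10^-19 = (0.0896)^2 × [Ca^2+]^3
[Ca^2+] = (4.59 x 10^-19 / 8.028 × 10^-3)^(1/3) = 3.85 × 10^-6 M

[Ca^2+] = 3.85 × 10^-6 M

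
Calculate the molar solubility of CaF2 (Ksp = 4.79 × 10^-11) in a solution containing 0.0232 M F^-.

CaF2(s) ⇌ Ca^2+ + 2 F^-
Ksp = [Ca^2+][F^-]^2
Let s be the molar solubility in this solution. [Ca^2+] = s, [F^-] = 0.0232 + 2s ≈ 0.0232 (common-ion effect: F^- is already 0.0232 M).
Ksp ≈ s × (0.0232)^2
s = 8.90 × 10^-8 M
Check: 2s = 1.8 × 10^-7 ≪ 0.0232, so the approximation is valid.

s ≈ 8.90 × 10^-8 M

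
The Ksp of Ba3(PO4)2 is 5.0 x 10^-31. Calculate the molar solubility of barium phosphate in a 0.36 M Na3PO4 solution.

Ba3(PO4)2(s) <=> 3 Ba^2+(aq) + 2 PO4^3-(aq)
Ksp = [Ba^2+]^3[PO4^3-]^2
Let s be the molar solubility in this solution. [Ba^2+] = 3s, [PO4^3-] = 0.36 + 2s ≈ 0.36 (common-ion effect: PO4^3- is already 0.36 M).
Ksp ≈ (3s)^3 × (0.36)^2
s = 5.2 x 10^-11 M
Check: 2s = 1.0 × 10^-10 ≪ 0.36, so the approximation is valid.

s = 5.2e-11 M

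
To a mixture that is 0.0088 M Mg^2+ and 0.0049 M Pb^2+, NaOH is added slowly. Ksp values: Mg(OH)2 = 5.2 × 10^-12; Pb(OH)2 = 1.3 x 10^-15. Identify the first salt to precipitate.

Pb(OH)2

Each salt begins to precipitate when Q = Ksp, i.e. when [OH^-] reaches its threshold.
For Mg(OH)2: 5.2 × 10^-12 = 0.0088 × [OH^-]^2  ⇒  [OH^-] = 2.4 × 10^-5 M.
For Pb(OH)2: 1.3 x 10^-15 = 0.0049 × [OH^-]^2  ⇒  [OH^-] = 5.2 × 10^-7 M.
The salt with the lower threshold [OH^-] precipitates first: Pb(OH)2.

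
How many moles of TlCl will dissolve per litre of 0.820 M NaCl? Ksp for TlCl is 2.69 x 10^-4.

3.28e-4 M

TlCl(s) <=> Tl^+(aq) + Cl^-(aq)
Ksp = [Tl^+][Cl^-]
Let s = moles of TlCl that dissolve per litre. [Tl^+] = s, [Cl^-] = 0.820 + s ≈ 0.820 (common-ion effect: Cl^- is already 0.820 M).
Ksp ≈ s × 0.820
s = 3.28 x 10^-4 M
Check: s = 3.3 × 10^-4 ≪ 0.820, so the approximation is valid.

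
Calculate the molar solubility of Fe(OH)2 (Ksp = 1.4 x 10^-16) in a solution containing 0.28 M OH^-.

Fe(OH)2(s) ⇌ Fe^2+(aq) + 2 OH^-(aq)
Ksp = [Fe^2+][OH^-]^2
Let s = moles of Fe(OH)2 that dissolve per litre. [Fe^2+] = s, [OH^-] = 0.28 + 2s ≈ 0.28 (since the OH^- already present dominates).
Ksp ≈ s × (0.28)^2
s = 1.8 × 10^-15 M
Check: 2s = 3.6 × 10^-15 ≪ 0.28, so the approximation is valid.

s = 1.8 × 10^-15 M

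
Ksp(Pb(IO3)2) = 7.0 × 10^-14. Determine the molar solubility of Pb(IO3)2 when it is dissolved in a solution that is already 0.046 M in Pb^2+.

s ≈ 6.2e-7 M

Pb(IO3)2(s) <=> Pb^2+ + 2 IO3^-
Ksp = [Pb^2+][IO3^-]^2
If s mol/L dissolves here, [Pb^2+] = 0.046 + s ≈ 0.046, [IO3^-] = 2s (Ksp is small, so little additional dissolves).
Ksp ≈ 0.046 × (2s)^2
s = 6.2 x 10^-7 M
Check: s = 6.2 x 10^-7 ≪ 0.046, so the approximation is valid.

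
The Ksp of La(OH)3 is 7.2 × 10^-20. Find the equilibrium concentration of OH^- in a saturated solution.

[OH^-] = 2.2 x 10^-5 M

La(OH)3(s) ⇌ La^3+(aq) + 3 OH^-(aq)
Ksp = [La^3+][OH^-]^3
With molar solubility s: [La^3+] = s, [OH^-] = 3s.
So Ksp = s × (3s)^3 = 27s^4
Solving, s = (7.2 × 10^-20/27)^(1/4) = 7.19 × 10^-6 M
[OH^-] = 3s = 2.2 × 10^-5 M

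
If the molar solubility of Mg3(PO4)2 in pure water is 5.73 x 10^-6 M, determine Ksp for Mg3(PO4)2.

Ksp ≈ 6.67 x 10^-25

Mg3(PO4)2(s) ⇌ 3 Mg^2+ + 2 PO4^3-
Let s = molar solubility. Then [Mg^2+] = 3s and [PO4^3-] = 2s.
Ksp = [Mg^2+]^3[PO4^3-]^2
So Ksp = (3s)^3 × (2s)^2 = 108s^5
With s = 5.73 x 10^-6: Ksp = 6.67 × 10^-25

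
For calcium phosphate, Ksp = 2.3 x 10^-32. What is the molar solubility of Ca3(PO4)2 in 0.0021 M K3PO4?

5.8e-10 M

Ca3(PO4)2(s) <=> 3 Ca^2+(aq) + 2 PO4^3-(aq)
Ksp = [Ca^2+]^3[PO4^3-]^2
If s mol/L dissolves here, [Ca^2+] = 3s, [PO4^3-] = 0.0021 + 2s ≈ 0.0021 (common-ion effect: PO4^3- is already 0.0021 M).
Ksp ≈ (3s)^3 × (0.0021)^2
s = 5.8 x 10^-10 M
Check: 2s = 1.2 × 10^-9 ≪ 0.0021, so the approximation is valid.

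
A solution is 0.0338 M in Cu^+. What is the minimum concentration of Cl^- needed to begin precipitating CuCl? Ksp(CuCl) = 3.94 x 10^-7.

[Cl^-] ≈ 1.17 × 10^-5 M

CuCl(s) <=> Cu^+ + Cl^-
Ksp = [Cu^+][Cl^-]
Precipitation begins when Q = Ksp. With [Cu^+] = 0.0338 M:
3.94 x 10^-7 = (0.0338) × [Cl^-]
[Cl^-] = (3.94 x 10^-7 / 3.38 × 10^-2) = 1.17 × 10^-5 M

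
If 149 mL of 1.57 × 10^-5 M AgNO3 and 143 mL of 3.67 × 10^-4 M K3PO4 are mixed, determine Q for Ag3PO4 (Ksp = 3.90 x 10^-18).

Q = 9.24 x 10^-20

Total volume = 149 + 143 = 292 mL.
[Ag^+] = 1.57 × 10^-5 × (149/292) = 8.011 × 10^-6 M
[PO4^3-] = 3.67 × 10^-4 × (143/292) = 1.797 × 10^-4 M
Ag3PO4(s) <=> 3 Ag^+ + PO4^3-, so Q = [Ag^+]^3[PO4^3-]
Q = (8.011 × 10^-6)^3(1.797 × 10^-4) = 9.24 × 10^-20
Q < Ksp, so no precipitate of Ag3PO4 forms.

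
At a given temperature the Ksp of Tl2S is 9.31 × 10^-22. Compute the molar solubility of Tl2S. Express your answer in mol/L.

s = 6.15 x 10^-8 M

Tl2S(s) <=> 2 Tl^+(aq) + S^2-(aq)
Ksp = [Tl^+]^2[S^2-]
For each mole of Tl2S that dissolves: [Tl^+] = 2s, [S^2-] = s.
Substituting: Ksp = (2s)^2s = 4s^3
Solving, s = (9.31 × 10^-22/4)^(1/3) = 6.15 x 10^-8 M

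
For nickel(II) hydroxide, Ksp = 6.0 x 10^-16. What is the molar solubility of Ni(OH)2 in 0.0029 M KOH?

s = 7.1 x 10^-11 M

Ni(OH)2(s) ⇌ Ni^2+ + 2 OH^-
Ksp = [Ni^2+][OH^-]^2
If s mol/L dissolves here, [Ni^2+] = s, [OH^-] = 0.0029 + 2s ≈ 0.0029 (Ksp is small, so little additional dissolves).
Ksp ≈ s × (0.0029)^2
s = 7.1 × 10^-11 M
Check: 2s = 1.4 x 10^-10 ≪ 0.0029, so the approximation is valid.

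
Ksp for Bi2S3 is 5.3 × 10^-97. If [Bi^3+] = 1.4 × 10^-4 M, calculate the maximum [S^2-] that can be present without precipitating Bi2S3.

Bi2S3(s) ⇌ 2 Bi^3+(aq) + 3 S^2-(aq)
Ksp = [Bi^3+]^2[S^2-]^3
Precipitation begins when Q = Ksp. With [Bi^3+] = 1.4 × 10^-4 M:
5.3 × 10^-97 = (1.4 × 10^-4)^2 × [S^2-]^3
[S^2-] = (5.3 × 10^-97 / 1.96 × 10^-8)^(1/3) = 3.0 × 10^-30 M

[S^2-] = 3.0 × 10^-30 M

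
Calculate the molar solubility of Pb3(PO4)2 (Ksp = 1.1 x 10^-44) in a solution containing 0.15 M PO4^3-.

Pb3(PO4)2(s) ⇌ 3 Pb^2+(aq) + 2 PO4^3-(aq)
Ksp = [Pb^2+]^3[PO4^3-]^2
If s mol/L dissolves here, [Pb^2+] = 3s, [PO4^3-] = 0.15 + 2s ≈ 0.15 (since the PO4^3- already present dominates).
Ksp ≈ (3s)^3 × (0.15)^2
s = 2.6 x 10^-15 M
Check: 2s = 5.3 × 10^-15 ≪ 0.15, so the approximation is valid.

s ≈ 2.6 × 10^-15 M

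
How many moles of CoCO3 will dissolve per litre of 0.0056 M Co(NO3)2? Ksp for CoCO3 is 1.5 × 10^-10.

CoCO3(s) <=> Co^2+(aq) + CO3^2-(aq)
Ksp = [Co^2+][CO3^2-]
Let s = moles of CoCO3 that dissolve per litre. [Co^2+] = 0.0056 + s ≈ 0.0056, [CO3^2-] = s (Ksp is small, so little additional dissolves).
Ksp ≈ 0.0056 × s
s = 2.7 x 10^-8 M
Check: s = 2.7 × 10^-8 ≪ 0.0056, so the approximation is valid.

s ≈ 2.7e-8 M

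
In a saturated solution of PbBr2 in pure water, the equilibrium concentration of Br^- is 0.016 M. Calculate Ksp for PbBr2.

PbBr2(s) <=> Pb^2+ + 2 Br^-
Stoichiometry gives [Pb^2+] = (1/2)[Br^-] = 8.00 × 10^-3 M.
Ksp = [Pb^2+][Br^-]^2
Ksp = 8.00 x 10^-3 × (1.6 × 10^-2)^2 = 2.0 x 10^-6

Ksp = 2.0e-6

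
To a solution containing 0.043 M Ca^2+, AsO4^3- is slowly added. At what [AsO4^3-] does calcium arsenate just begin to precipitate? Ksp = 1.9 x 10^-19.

Ca3(AsO4)2(s) <=> 3 Ca^2+ + 2 AsO4^3-
Ksp = [Ca^2+]^3[AsO4^3-]^2
Precipitation begins when Q = Ksp. With [Ca^2+] = 0.043 M:
1.9 x 10^-19 = (0.043)^3 × [AsO4^3-]^2
[AsO4^3-] = (1.9 x 10^-19 / 7.95 × 10^-5)^(1/2) = 4.9 x 10^-8 M

4.9 x 10^-8 M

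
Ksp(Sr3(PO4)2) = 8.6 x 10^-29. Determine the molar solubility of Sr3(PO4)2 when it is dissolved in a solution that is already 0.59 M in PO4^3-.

s = 2.1 x 10^-10 M

Sr3(PO4)2(s) <=> 3 Sr^2+(aq) + 2 PO4^3-(aq)
Ksp = [Sr^2+]^3[PO4^3-]^2
Let s be the molar solubility in this solution. [Sr^2+] = 3s, [PO4^3-] = 0.59 + 2s ≈ 0.59 (common-ion effect: PO4^3- is already 0.59 M).
Ksp ≈ (3s)^3 × (0.59)^2
s = 2.1 x 10^-10 M
Check: 2s = 4.2 × 10^-10 ≪ 0.59, so the approximation is valid.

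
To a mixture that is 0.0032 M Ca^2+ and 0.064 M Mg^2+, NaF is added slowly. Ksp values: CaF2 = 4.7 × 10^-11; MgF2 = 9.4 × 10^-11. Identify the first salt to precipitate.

Each salt begins to precipitate when Q = Ksp, i.e. when [F^-] reaches its threshold.
For CaF2: 4.7 × 10^-11 = 0.0032 × [F^-]^2  ⇒  [F^-] = 1.2 x 10^-4 M.
For MgF2: 9.4 × 10^-11 = 0.064 × [F^-]^2  ⇒  [F^-] = 3.8 × 10^-5 M.
The salt with the lower threshold [F^-] precipitates first: MgF2.

MgF2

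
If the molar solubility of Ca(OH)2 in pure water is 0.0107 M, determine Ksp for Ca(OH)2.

Ksp ≈ 4.90 x 10^-6

Ca(OH)2(s) ⇌ Ca^2+(aq) + 2 OH^-(aq)
With molar solubility s: [Ca^2+] = s, [OH^-] = 2s.
Ksp = [Ca^2+][OH^-]^2
Substituting: Ksp = s(2s)^2 = 4s^3
Ksp = 4 × (1.07 × 10^-2)^3 = 4.90 × 10^-6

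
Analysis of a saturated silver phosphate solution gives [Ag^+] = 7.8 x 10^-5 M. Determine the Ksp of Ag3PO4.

Ksp ≈ 1.2 x 10^-17

Ag3PO4(s) <=> 3 Ag^+(aq) + PO4^3-(aq)
Stoichiometry gives [PO4^3-] = (1/3)[Ag^+] = 2.60 × 10^-5 M.
Ksp = [Ag^+]^3[PO4^3-]
Ksp = (7.8 × 10^-5)^3 × 2.60 × 10^-5 = 1.2 x 10^-17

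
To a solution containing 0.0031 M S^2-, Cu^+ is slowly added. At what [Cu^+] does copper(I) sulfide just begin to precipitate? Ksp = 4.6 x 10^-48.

[Cu^+] = 3.9e-23 M

Cu2S(s) ⇌ 2 Cu^+(aq) + S^2-(aq)
Ksp = [Cu^+]^2[S^2-]
Precipitation begins when Q = Ksp. With [S^2-] = 0.0031 M:
4.6 x 10^-48 = (0.0031) × [Cu^+]^2
[Cu^+] = (4.6 x 10^-48 / 3.1 × 10^-3)^(1/2) = 3.9 × 10^-23 M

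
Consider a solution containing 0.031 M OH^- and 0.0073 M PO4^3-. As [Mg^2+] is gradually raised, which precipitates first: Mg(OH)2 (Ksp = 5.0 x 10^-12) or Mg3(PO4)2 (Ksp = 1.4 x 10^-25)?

Mg(OH)2

Each salt begins to precipitate when Q = Ksp, i.e. when [Mg^2+] reaches its threshold.
For Mg(OH)2: 5.0 x 10^-12 = (0.031)^2 × [Mg^2+]  ⇒  [Mg^2+] = 5.2 × 10^-9 M.
For Mg3(PO4)2: 1.4 x 10^-25 = (0.0073)^2 × [Mg^2+]^3  ⇒  [Mg^2+] = 1.4 × 10^-7 M.
The salt with the lower threshold [Mg^2+] precipitates first: Mg(OH)2.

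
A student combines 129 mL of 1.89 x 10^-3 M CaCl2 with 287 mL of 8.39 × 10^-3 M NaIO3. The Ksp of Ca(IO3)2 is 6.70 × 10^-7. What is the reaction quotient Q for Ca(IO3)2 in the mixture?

Q = 1.96 × 10^-8

Total volume = 129 + 287 = 416 mL.
[Ca^2+] = 1.89 × 10^-3 × (129/416) = 5.861 × 10^-4 M
[IO3^-] = 8.39 × 10^-3 × (287/416) = 5.788 × 10^-3 M
Ca(IO3)2(s) ⇌ Ca^2+(aq) + 2 IO3^-(aq), so Q = [Ca^2+][IO3^-]^2
Q = (5.861 × 10^-4)(5.788 × 10^-3)^2 = 1.96 × 10^-8
Q < Ksp, so no precipitate of Ca(IO3)2 forms.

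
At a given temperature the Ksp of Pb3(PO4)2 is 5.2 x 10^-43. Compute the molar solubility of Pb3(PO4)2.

Pb3(PO4)2(s) ⇌ 3 Pb^2+(aq) + 2 PO4^3-(aq)
Ksp = [Pb^2+]^3[PO4^3-]^2
Let s = molar solubility. Then [Pb^2+] = 3s and [PO4^3-] = 2s.
Substituting: Ksp = (3s)^3(2s)^2 = 108s^5
Solving, s = (5.2 x 10^-43/108)^(1/5) = 1.4 × 10^-9 M

1.4e-9 M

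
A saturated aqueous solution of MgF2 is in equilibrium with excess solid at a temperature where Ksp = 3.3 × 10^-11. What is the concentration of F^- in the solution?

[F^-] ≈ 4.0e-4 M

MgF2(s) ⇌ Mg^2+ + 2 F^-
Ksp = [Mg^2+][F^-]^2
For each mole of MgF2 that dissolves: [Mg^2+] = s, [F^-] = 2s.
Substituting: Ksp = s(2s)^2 = 4s^3
Solving, s = (3.3 × 10^-11/4)^(1/3) = 2.02 × 10^-4 M
[F^-] = 2s = 4.0 × 10^-4 M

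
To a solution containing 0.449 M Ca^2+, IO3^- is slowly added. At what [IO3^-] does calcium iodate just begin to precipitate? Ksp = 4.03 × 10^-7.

[IO3^-] ≈ 9.47 x 10^-4 M

Ca(IO3)2(s) ⇌ Ca^2+ + 2 IO3^-
Ksp = [Ca^2+][IO3^-]^2
Precipitation begins when Q = Ksp. With [Ca^2+] = 0.449 M:
4.03 × 10^-7 = (0.449) × [IO3^-]^2
[IO3^-] = (4.03 × 10^-7 / 4.49 × 10^-1)^(1/2) = 9.47 x 10^-4 M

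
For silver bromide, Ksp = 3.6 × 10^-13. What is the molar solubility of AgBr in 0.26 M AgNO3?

s = 1.4 x 10^-12 M

AgBr(s) <=> Ag^+(aq) + Br^-(aq)
Ksp = [Ag^+][Br^-]
Let s = moles of AgBr that dissolve per litre. [Ag^+] = 0.26 + s ≈ 0.26, [Br^-] = s (common-ion effect: Ag^+ is already 0.26 M).
Ksp ≈ 0.26 × s
s = 1.4 x 10^-12 M
Check: s = 1.4 x 10^-12 ≪ 0.26, so the approximation is valid.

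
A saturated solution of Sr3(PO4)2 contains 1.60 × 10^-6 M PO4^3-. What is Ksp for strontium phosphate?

Sr3(PO4)2(s) <=> 3 Sr^2+ + 2 PO4^3-
Stoichiometry gives [Sr^2+] = (3/2)[PO4^3-] = 2.400 x 10^-6 M.
Ksp = [Sr^2+]^3[PO4^3-]^2
Ksp = (2.400 x 10^-6)^3 × (1.60 x 10^-6)^2 = 3.54 × 10^-29

Ksp = 3.54 × 10^-29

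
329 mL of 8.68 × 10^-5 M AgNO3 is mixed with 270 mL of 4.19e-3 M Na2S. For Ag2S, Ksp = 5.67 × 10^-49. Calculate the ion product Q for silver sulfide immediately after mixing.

Total volume = 329 + 270 = 599 mL.
[Ag^+] = 8.68 × 10^-5 × (329/599) = 4.767 x 10^-5 M
[S^2-] = 4.19 x 10^-3 × (270/599) = 1.889 × 10^-3 M
Ag2S(s) ⇌ 2 Ag^+(aq) + S^2-(aq), so Q = [Ag^+]^2[S^2-]
Q = (4.767 × 10^-5)^2(1.889 × 10^-3) = 4.29 × 10^-12
Q > Ksp, so Ag2S will precipitate.

Q ≈ 4.29e-12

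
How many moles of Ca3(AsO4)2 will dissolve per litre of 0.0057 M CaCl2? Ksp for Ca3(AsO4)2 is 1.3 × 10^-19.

s = 4.2 × 10^-7 M

Ca3(AsO4)2(s) ⇌ 3 Ca^2+(aq) + 2 AsO4^3-(aq)
Ksp = [Ca^2+]^3[AsO4^3-]^2
If s mol/L dissolves here, [Ca^2+] = 0.0057 + 3s ≈ 0.0057, [AsO4^3-] = 2s (common-ion effect: Ca^2+ is already 0.0057 M).
Ksp ≈ (0.0057)^3 × (2s)^2
s = 4.2 × 10^-7 M
Check: 3s = 1.3 x 10^-6 ≪ 0.0057, so the approximation is valid.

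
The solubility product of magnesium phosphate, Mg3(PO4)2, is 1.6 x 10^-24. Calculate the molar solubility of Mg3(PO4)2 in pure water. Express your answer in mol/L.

s = 6.8 x 10^-6 M

Mg3(PO4)2(s) ⇌ 3 Mg^2+ + 2 PO4^3-
Ksp = [Mg^2+]^3[PO4^3-]^2
With molar solubility s: [Mg^2+] = 3s, [PO4^3-] = 2s.
Substituting: Ksp = (3s)^3(2s)^2 = 108s^5
s = (1.6 x 10^-24 / 108)^(1/5) = 6.8 × 10^-6 M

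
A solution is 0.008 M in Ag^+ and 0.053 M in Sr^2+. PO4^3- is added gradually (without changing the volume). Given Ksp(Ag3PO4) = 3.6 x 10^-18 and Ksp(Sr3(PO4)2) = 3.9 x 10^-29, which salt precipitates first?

Precipitation of each salt starts when its ion product equals its Ksp.
For Ag3PO4: 3.6 x 10^-18 = (0.008)^3 × [PO4^3-]  ⇒  [PO4^3-] = 7.0 x 10^-12 M.
For Sr3(PO4)2: 3.9 x 10^-29 = (0.053)^3 × [PO4^3-]^2  ⇒  [PO4^3-] = 5.1 × 10^-13 M.
The salt with the lower threshold [PO4^3-] precipitates first: Sr3(PO4)2.

Sr3(PO4)2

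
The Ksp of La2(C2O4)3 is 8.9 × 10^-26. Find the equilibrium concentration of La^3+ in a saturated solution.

La2(C2O4)3(s) <=> 2 La^3+ + 3 C2O4^2-
Ksp = [La^3+]^2[C2O4^2-]^3
With molar solubility s: [La^3+] = 2s, [C2O4^2-] = 3s.
Substituting: Ksp = (2s)^2(3s)^3 = 108s^5
s^5 = 8.9 × 10^-26 / 108, so s = 3.83 × 10^-6 M
[La^3+] = 2s = 7.7 × 10^-6 M

[La^3+] = 7.7 × 10^-6 M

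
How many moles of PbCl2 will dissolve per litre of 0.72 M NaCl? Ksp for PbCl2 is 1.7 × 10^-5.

s ≈ 3.3 x 10^-5 M

PbCl2(s) <=> Pb^2+ + 2 Cl^-
Ksp = [Pb^2+][Cl^-]^2
If s mol/L dissolves here, [Pb^2+] = s, [Cl^-] = 0.72 + 2s ≈ 0.72 (common-ion effect: Cl^- is already 0.72 M).
Ksp ≈ s × (0.72)^2
s = 3.3 × 10^-5 M
Check: 2s = 6.6 × 10^-5 ≪ 0.72, so the approximation is valid.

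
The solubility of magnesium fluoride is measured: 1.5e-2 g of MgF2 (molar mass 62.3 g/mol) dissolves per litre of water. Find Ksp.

Molar solubility s = (1.5 × 10^-2 g/L) / (62.3 g/mol) = 2.41 x 10^-4 M.
MgF2(s) ⇌ Mg^2+ + 2 F^-
Let s = molar solubility. Then [Mg^2+] = s and [F^-] = 2s.
Ksp = [Mg^2+][F^-]^2
Ksp = s(2s)^2 = 4s^3
With s = 2.41 × 10^-4: Ksp = 5.6 x 10^-11

5.6 × 10^-11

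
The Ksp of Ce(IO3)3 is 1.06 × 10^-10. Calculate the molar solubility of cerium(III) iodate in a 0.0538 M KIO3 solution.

Ce(IO3)3(s) ⇌ Ce^3+(aq) + 3 IO3^-(aq)
Ksp = [Ce^3+][IO3^-]^3
Let s be the molar solubility in this solution. [Ce^3+] = s, [IO3^-] = 0.0538 + 3s ≈ 0.0538 (common-ion effect: IO3^- is already 0.0538 M).
Ksp ≈ s × (0.0538)^3
s = 6.81 x 10^-7 M
Check: 3s = 2.0 × 10^-6 ≪ 0.0538, so the approximation is valid.

6.81 × 10^-7 M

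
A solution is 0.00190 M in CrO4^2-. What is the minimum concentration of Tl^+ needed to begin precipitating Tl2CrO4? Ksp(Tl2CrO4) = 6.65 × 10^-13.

[Tl^+] = 1.87e-5 M

Tl2CrO4(s) ⇌ 2 Tl^+(aq) + CrO4^2-(aq)
Ksp = [Tl^+]^2[CrO4^2-]
Precipitation begins when Q = Ksp. With [CrO4^2-] = 0.00190 M:
6.65 × 10^-13 = (0.00190) × [Tl^+]^2
[Tl^+] = (6.65 × 10^-13 / 1.90 × 10^-3)^(1/2) = 1.87 × 10^-5 M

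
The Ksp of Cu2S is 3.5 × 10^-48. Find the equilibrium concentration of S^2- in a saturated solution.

[S^2-] ≈ 9.6e-17 M

Cu2S(s) ⇌ 2 Cu^+ + S^2-
Ksp = [Cu^+]^2[S^2-]
If s mol/L of Cu2S dissolves, [Cu^+] = 2s and [S^2-] = s.
Ksp = (2s)^2s = 4s^3
s^3 = 3.5 × 10^-48 / 4, so s = 9.56 × 10^-17 M
[S^2-] = s = 9.6 × 10^-17 M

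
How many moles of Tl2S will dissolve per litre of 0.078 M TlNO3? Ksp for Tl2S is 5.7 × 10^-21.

Tl2S(s) <=> 2 Tl^+ + S^2-
Ksp = [Tl^+]^2[S^2-]
If s mol/L dissolves here, [Tl^+] = 0.078 + 2s ≈ 0.078, [S^2-] = s (common-ion effect: Tl^+ is already 0.078 M).
Ksp ≈ (0.078)^2 × s
s = 9.4 × 10^-19 M
Check: 2s = 1.9 x 10^-18 ≪ 0.078, so the approximation is valid.

9.4 × 10^-19 M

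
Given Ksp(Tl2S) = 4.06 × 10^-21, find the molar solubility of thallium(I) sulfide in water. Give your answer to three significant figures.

Tl2S(s) <=> 2 Tl^+ + S^2-
Ksp = [Tl^+]^2[S^2-]
With molar solubility s: [Tl^+] = 2s, [S^2-] = s.
Ksp = (2s)^2s = 4s^3
Solving, s = (4.06 × 10^-21/4)^(1/3) = 1.00 × 10^-7 M

s = 1.00e-7 M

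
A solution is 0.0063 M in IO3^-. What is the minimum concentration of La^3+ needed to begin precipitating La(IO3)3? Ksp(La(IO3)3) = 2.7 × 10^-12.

La(IO3)3(s) ⇌ La^3+ + 3 IO3^-
Ksp = [La^3+][IO3^-]^3
Precipitation begins when Q = Ksp. With [IO3^-] = 0.0063 M:
2.7 × 10^-12 = (0.0063)^3 × [La^3+]
[La^3+] = (2.7 × 10^-12 / 2.50 × 10^-7) = 1.1 × 10^-5 M

[La^3+] ≈ 1.1e-5 M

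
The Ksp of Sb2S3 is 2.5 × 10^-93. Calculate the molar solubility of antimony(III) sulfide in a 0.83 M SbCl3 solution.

5.1 × 10^-32 M

Sb2S3(s) <=> 2 Sb^3+ + 3 S^2-
Ksp = [Sb^3+]^2[S^2-]^3
Let s = moles of Sb2S3 that dissolve per litre. [Sb^3+] = 0.83 + 2s ≈ 0.83, [S^2-] = 3s (Ksp is small, so little additional dissolves).
Ksp ≈ (0.83)^2 × (3s)^3
s = 5.1 × 10^-32 M
Check: 2s = 1.0 × 10^-31 ≪ 0.83, so the approximation is valid.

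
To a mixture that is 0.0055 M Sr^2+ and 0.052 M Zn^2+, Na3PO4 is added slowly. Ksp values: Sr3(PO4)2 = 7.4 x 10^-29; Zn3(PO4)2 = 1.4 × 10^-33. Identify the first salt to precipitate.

Zn3(PO4)2

Precipitation of each salt starts when its ion product equals its Ksp.
For Sr3(PO4)2: 7.4 x 10^-29 = (0.0055)^3 × [PO4^3-]^2  ⇒  [PO4^3-] = 2.1 x 10^-11 M.
For Zn3(PO4)2: 1.4 × 10^-33 = (0.052)^3 × [PO4^3-]^2  ⇒  [PO4^3-] = 3.2 × 10^-15 M.
The salt with the lower threshold [PO4^3-] precipitates first: Zn3(PO4)2.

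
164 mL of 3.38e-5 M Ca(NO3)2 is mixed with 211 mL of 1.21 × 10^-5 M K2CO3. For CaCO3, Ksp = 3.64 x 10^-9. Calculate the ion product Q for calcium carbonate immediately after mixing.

Total volume = 164 + 211 = 375 mL.
[Ca^2+] = 3.38 x 10^-5 × (164/375) = 1.478 × 10^-5 M
[CO3^2-] = 1.21 × 10^-5 × (211/375) = 6.808 × 10^-6 M
CaCO3(s) <=> Ca^2+ + CO3^2-, so Q = [Ca^2+][CO3^2-]
Q = (1.478 × 10^-5)(6.808 × 10^-6) = 1.01 × 10^-10
Q < Ksp, so no precipitate of CaCO3 forms.

Q ≈ 1.01 x 10^-10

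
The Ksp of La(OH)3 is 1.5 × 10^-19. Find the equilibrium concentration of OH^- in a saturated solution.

[OH^-] = 2.6 × 10^-5 M

La(OH)3(s) ⇌ La^3+ + 3 OH^-
Ksp = [La^3+][OH^-]^3
For each mole of La(OH)3 that dissolves: [La^3+] = s, [OH^-] = 3s.
So Ksp = s × (3s)^3 = 27s^4
s = (1.5 × 10^-19 / 27)^(1/4) = 8.63 × 10^-6 M
[OH^-] = 3s = 2.6 x 10^-5 M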